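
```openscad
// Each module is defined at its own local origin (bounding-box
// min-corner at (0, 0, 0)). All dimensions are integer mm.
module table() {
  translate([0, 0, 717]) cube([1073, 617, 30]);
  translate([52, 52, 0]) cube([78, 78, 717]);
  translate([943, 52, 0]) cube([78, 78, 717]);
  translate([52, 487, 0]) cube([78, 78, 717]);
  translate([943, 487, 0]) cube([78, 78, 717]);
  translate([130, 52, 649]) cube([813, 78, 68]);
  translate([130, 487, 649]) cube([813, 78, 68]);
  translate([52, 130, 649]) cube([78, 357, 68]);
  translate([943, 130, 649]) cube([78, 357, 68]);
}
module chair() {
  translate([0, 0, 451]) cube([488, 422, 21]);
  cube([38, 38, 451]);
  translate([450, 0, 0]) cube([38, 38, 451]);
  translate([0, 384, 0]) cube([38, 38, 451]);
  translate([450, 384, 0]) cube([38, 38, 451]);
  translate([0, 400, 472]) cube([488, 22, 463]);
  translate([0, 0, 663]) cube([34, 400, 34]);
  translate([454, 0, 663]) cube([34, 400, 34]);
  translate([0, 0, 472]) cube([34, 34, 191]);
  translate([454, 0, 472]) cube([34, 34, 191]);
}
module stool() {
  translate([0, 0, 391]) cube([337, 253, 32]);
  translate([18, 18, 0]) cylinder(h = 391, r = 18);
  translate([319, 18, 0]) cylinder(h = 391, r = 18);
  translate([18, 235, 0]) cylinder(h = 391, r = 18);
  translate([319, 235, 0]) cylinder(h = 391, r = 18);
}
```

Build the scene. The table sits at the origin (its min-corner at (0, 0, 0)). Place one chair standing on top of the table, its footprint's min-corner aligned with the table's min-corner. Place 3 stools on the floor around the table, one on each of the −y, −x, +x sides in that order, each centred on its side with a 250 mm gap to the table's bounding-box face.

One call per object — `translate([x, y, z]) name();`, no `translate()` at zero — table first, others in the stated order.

table();
translate([0, 0, 747]) chair();
translate([368, -503, 0]) stool();
translate([-587, 182, 0]) stool();
translate([1323, 182, 0]) stool();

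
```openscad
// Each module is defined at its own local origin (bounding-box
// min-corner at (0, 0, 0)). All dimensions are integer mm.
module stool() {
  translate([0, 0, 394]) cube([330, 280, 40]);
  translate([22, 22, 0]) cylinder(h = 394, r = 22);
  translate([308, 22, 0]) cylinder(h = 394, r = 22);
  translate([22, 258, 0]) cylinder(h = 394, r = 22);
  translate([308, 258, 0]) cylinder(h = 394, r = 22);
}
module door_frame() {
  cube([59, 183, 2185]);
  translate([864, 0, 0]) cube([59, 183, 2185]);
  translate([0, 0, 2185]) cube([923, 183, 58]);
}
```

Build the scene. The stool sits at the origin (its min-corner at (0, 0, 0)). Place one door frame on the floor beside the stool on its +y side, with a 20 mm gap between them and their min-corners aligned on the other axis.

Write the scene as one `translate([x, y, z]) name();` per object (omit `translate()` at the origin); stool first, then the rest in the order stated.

stool();
translate([0, 300, 0]) door_frame();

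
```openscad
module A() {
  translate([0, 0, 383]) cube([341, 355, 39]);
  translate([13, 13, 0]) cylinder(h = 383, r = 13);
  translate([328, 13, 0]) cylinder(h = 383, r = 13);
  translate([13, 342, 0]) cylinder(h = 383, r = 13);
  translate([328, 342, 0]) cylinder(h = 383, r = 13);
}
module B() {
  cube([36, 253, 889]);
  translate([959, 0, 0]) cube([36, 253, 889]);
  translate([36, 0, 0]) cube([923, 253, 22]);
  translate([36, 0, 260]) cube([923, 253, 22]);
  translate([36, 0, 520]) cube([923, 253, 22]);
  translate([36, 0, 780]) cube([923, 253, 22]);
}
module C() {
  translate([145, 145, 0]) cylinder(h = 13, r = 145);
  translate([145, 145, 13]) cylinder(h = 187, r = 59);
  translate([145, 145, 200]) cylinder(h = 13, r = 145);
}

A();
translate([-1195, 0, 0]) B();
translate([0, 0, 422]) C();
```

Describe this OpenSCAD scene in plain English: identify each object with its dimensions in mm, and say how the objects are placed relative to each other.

A is a four-legged stool. The seat is 341×355 mm, 39 mm thick, top at z = 422 mm. It stands on four round legs, each 26 mm in diameter, from z = 0 to the seat underside, each leg's axis is inset half a diameter from the nearest pair of seat edges (so the leg's bounding box is flush with the corner).

B is a bookshelf 995 mm wide overall, 253 mm deep and 889 mm tall. The two sides are 36 mm thick vertical panels. 4 horizontal shelves of 22 mm thickness span between the inner faces of the sides; the lowest shelf sits on the floor and shelves are stacked with a clear vertical gap of 238 mm between each pair.

C is a spool: two coaxial disc flanges of radius 145 mm and thickness 13 mm, joined by a core cylinder of radius 59 mm and height 187 mm. The lower flange rests on z = 0 and the three cylinders share a vertical axis.

The bookshelf is on the floor beside the stool on its −x side. The spool is on top of the stool.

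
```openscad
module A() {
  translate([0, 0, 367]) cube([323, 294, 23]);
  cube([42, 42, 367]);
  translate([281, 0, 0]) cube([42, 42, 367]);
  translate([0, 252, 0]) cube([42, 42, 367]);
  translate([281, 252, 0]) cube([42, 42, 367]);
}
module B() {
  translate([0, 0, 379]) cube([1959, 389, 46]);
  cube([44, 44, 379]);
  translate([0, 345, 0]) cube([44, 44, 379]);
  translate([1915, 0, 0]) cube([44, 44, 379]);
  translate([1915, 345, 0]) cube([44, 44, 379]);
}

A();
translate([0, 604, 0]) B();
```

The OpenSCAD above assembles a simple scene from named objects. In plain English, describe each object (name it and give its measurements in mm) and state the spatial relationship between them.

A is a simple wooden stool: a rectangular seat 323 mm (x) by 294 mm (y), 23 mm thick, top face at z = 390 mm, on four square legs, each 42×42 mm in cross-section. The legs rest on z = 0, each flush with a corner of the seat.

B is a bench: a 1959×389 mm seat slab, 46 mm thick, top at z = 425 mm, on four 44×44 mm square legs flush with the seat corners and standing on z = 0.

The bench is on the floor beside the stool on its +y side.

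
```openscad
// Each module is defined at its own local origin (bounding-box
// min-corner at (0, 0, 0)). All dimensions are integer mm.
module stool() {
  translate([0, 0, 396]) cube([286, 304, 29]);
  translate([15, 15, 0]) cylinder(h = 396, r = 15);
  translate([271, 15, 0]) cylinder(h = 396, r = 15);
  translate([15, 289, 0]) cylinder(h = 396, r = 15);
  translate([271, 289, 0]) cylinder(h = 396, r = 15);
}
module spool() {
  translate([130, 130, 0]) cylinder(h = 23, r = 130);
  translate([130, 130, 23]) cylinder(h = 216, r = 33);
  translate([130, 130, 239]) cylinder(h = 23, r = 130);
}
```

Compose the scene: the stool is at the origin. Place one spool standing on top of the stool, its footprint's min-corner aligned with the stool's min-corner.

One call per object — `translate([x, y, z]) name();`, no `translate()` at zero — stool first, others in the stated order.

stool();
translate([0, 0, 425]) spool();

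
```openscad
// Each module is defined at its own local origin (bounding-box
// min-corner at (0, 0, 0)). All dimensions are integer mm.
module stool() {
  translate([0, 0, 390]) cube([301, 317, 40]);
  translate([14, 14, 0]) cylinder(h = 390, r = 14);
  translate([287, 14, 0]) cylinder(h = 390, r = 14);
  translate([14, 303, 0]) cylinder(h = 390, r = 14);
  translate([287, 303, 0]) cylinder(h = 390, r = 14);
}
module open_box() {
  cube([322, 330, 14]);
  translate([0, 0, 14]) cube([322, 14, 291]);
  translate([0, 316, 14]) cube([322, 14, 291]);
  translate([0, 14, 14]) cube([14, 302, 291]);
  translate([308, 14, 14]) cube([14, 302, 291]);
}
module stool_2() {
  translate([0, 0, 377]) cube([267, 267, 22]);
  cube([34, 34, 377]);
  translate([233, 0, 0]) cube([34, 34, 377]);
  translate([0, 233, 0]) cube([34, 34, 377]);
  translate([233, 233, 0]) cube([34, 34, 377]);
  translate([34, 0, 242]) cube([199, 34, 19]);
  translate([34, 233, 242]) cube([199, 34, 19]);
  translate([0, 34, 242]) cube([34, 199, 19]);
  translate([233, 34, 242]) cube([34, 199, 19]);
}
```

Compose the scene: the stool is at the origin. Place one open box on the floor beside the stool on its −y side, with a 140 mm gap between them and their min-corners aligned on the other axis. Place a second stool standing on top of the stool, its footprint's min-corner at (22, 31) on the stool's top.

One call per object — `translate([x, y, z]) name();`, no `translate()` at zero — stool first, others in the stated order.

stool();
translate([0, -470, 0]) open_box();
translate([22, 31, 430]) stool_2();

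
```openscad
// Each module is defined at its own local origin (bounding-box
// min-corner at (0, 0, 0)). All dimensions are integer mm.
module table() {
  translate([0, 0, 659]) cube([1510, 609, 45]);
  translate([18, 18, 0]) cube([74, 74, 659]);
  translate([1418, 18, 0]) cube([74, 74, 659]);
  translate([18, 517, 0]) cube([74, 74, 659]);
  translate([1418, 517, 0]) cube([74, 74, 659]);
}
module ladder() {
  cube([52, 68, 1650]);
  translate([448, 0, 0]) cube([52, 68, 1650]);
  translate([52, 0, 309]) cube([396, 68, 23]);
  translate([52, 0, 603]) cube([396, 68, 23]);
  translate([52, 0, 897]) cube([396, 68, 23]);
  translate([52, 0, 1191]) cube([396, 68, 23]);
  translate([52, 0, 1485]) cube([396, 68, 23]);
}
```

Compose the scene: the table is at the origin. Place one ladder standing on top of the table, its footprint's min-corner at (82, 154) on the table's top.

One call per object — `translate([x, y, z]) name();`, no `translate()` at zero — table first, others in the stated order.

table();
translate([82, 154, 704]) ladder();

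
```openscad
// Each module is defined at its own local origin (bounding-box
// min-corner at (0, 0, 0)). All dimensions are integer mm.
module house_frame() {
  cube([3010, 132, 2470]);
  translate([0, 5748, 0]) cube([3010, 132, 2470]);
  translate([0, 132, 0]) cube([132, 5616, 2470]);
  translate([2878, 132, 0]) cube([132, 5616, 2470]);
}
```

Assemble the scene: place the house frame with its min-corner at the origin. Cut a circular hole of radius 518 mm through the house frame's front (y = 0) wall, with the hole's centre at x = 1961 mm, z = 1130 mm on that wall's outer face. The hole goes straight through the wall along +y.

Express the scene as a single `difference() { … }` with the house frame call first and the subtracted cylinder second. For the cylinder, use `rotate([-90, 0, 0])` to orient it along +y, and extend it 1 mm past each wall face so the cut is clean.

difference() {
  house_frame();
  translate([1961, -1, 1130]) rotate([-90, 0, 0]) cylinder(h = 134, r = 518);
}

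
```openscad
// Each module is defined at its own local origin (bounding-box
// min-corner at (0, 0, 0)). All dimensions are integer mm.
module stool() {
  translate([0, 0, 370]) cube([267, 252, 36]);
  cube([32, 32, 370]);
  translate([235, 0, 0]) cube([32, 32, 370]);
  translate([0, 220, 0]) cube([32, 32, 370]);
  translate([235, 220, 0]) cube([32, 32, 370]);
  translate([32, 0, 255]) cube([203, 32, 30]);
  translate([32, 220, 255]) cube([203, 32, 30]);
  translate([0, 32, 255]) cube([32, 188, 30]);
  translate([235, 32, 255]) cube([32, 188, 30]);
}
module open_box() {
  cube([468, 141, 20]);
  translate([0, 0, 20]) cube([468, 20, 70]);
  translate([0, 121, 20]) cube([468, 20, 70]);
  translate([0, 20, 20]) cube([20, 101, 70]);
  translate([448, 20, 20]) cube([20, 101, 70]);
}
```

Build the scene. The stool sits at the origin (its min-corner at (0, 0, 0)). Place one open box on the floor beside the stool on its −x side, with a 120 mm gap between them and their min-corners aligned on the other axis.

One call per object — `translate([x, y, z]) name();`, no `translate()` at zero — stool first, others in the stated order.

stool();
translate([-588, 0, 0]) open_box();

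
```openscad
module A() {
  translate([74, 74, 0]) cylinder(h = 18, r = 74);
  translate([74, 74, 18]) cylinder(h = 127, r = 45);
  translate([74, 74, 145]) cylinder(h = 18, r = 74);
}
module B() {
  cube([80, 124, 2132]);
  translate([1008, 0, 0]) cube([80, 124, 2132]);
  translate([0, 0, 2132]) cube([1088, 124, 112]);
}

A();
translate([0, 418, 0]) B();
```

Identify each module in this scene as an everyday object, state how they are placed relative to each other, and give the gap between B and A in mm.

The door frame's nearest face is 270 mm from the spool's +y face.

A is a spool. B is a door frame. The door frame is on the floor beside the spool on its +y side. The gap between the door frame and the spool is 270 mm.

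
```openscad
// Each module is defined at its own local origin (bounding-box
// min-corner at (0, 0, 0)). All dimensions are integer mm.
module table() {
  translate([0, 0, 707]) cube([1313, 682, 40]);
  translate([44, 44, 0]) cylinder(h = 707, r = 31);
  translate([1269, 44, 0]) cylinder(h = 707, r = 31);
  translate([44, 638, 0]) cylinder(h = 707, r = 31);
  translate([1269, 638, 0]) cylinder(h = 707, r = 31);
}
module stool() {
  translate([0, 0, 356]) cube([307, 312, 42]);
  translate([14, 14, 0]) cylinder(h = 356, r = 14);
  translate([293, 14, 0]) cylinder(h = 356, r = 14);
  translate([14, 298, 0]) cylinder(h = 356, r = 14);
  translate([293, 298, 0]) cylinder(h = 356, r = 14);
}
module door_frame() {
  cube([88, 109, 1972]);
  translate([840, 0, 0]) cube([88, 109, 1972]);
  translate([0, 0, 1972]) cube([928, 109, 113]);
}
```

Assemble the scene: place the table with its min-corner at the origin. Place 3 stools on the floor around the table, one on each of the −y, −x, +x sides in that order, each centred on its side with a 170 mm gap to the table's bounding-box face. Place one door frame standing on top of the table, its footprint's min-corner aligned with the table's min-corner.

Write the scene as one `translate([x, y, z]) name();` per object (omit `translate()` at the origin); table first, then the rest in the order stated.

table();
translate([503, -482, 0]) stool();
translate([-477, 185, 0]) stool();
translate([1483, 185, 0]) stool();
translate([0, 0, 747]) door_frame();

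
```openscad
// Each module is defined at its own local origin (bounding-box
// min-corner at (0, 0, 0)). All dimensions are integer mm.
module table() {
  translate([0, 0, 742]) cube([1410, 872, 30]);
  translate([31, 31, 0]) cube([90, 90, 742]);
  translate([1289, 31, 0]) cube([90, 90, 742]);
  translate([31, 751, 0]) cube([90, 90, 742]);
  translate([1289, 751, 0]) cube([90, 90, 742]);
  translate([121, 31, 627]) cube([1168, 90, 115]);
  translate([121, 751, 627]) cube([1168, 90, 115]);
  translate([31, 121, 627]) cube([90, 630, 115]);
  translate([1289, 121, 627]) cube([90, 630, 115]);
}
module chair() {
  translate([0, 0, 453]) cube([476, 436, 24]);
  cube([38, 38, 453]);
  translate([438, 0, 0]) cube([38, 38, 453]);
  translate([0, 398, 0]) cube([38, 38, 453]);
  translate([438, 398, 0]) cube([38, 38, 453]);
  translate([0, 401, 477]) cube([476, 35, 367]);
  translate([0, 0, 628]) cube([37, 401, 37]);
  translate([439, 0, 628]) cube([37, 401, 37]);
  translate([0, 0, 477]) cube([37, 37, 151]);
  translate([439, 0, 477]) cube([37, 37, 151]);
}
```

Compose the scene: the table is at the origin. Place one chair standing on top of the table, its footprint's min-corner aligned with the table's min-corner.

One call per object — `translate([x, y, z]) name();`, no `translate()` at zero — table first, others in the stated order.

table();
translate([0, 0, 772]) chair();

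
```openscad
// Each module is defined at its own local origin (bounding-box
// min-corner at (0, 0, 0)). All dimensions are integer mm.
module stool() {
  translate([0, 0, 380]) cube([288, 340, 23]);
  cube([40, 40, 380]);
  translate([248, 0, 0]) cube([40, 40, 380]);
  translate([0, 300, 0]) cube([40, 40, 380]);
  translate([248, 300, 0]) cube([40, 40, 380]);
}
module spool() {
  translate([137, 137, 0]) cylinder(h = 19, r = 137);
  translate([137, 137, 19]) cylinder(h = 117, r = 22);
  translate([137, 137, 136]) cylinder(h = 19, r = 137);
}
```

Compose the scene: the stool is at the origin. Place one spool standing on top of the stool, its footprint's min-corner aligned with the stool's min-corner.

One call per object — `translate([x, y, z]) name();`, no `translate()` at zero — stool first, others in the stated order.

stool();
translate([0, 0, 403]) spool();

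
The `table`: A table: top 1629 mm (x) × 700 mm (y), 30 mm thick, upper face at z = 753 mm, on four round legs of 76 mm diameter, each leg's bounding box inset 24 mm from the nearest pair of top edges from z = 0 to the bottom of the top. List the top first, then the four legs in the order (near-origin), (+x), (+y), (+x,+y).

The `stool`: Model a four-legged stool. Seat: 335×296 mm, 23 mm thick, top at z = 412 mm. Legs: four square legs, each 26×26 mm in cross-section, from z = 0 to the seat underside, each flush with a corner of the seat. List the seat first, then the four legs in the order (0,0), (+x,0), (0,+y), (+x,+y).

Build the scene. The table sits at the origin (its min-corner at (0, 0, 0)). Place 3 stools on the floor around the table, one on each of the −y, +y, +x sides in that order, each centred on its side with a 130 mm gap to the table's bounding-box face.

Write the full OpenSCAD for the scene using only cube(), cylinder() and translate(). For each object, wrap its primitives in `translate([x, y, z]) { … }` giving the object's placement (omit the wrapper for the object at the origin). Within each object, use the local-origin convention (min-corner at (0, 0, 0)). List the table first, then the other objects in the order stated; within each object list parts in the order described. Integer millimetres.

translate([0, 0, 723]) cube([1629, 700, 30]);
translate([62, 62, 0]) cylinder(h = 723, r = 38);
translate([1567, 62, 0]) cylinder(h = 723, r = 38);
translate([62, 638, 0]) cylinder(h = 723, r = 38);
translate([1567, 638, 0]) cylinder(h = 723, r = 38);
translate([647, -426, 0]) {
  translate([0, 0, 389]) cube([335, 296, 23]);
  cube([26, 26, 389]);
  translate([309, 0, 0]) cube([26, 26, 389]);
  translate([0, 270, 0]) cube([26, 26, 389]);
  translate([309, 270, 0]) cube([26, 26, 389]);
}
translate([647, 830, 0]) {
  translate([0, 0, 389]) cube([335, 296, 23]);
  cube([26, 26, 389]);
  translate([309, 0, 0]) cube([26, 26, 389]);
  translate([0, 270, 0]) cube([26, 26, 389]);
  translate([309, 270, 0]) cube([26, 26, 389]);
}
translate([1759, 202, 0]) {
  translate([0, 0, 389]) cube([335, 296, 23]);
  cube([26, 26, 389]);
  translate([309, 0, 0]) cube([26, 26, 389]);
  translate([0, 270, 0]) cube([26, 26, 389]);
  translate([309, 270, 0]) cube([26, 26, 389]);
}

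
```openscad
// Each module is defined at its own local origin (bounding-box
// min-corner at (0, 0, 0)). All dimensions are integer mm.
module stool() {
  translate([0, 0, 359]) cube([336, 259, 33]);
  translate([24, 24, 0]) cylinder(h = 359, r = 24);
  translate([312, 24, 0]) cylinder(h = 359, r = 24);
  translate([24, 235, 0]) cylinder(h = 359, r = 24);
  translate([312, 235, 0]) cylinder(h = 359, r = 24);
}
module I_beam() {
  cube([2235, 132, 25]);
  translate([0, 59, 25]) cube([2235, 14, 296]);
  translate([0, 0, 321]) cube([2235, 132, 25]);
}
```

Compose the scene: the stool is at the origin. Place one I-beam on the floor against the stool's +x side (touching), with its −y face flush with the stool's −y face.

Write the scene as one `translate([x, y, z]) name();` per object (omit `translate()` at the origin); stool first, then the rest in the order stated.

stool();
translate([336, 0, 0]) I_beam();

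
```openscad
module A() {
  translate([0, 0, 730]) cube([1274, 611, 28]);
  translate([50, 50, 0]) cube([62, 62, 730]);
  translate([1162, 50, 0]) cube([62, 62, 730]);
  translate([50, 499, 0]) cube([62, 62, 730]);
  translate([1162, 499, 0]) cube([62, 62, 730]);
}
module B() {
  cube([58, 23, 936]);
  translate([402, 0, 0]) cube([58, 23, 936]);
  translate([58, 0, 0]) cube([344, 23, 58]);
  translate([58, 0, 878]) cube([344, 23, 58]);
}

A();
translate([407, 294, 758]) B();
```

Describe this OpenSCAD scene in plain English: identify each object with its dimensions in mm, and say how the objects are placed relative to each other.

A is a table with a 1274×611 mm rectangular top, 28 mm thick, top surface at z = 758 mm, supported by four 62×62 mm square legs, each inset 50 mm from the nearest pair of top edges, running from the floor.

B is a rectangular picture frame lying in the x–z plane (depth along y). The opening is 344 mm wide (x) by 820 mm tall (z), surrounded by a border 58 mm wide on all four sides. The frame is 23 mm deep and is made of two full-height vertical stiles with two horizontal rails fitted between them.

The picture frame is on top of the table, centred.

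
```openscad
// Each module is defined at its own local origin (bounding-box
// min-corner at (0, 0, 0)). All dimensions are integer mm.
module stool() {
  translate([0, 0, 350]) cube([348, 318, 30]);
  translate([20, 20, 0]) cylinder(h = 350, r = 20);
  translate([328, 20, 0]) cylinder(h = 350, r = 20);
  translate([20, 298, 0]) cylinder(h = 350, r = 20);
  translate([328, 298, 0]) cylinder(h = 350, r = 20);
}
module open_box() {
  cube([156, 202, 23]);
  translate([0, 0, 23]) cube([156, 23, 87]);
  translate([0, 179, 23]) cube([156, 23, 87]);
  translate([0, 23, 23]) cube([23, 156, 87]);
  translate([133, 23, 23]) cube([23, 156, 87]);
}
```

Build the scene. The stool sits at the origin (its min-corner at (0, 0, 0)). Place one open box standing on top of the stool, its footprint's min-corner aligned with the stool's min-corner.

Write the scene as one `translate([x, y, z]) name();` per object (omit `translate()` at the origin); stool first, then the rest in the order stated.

stool();
translate([0, 0, 380]) open_box();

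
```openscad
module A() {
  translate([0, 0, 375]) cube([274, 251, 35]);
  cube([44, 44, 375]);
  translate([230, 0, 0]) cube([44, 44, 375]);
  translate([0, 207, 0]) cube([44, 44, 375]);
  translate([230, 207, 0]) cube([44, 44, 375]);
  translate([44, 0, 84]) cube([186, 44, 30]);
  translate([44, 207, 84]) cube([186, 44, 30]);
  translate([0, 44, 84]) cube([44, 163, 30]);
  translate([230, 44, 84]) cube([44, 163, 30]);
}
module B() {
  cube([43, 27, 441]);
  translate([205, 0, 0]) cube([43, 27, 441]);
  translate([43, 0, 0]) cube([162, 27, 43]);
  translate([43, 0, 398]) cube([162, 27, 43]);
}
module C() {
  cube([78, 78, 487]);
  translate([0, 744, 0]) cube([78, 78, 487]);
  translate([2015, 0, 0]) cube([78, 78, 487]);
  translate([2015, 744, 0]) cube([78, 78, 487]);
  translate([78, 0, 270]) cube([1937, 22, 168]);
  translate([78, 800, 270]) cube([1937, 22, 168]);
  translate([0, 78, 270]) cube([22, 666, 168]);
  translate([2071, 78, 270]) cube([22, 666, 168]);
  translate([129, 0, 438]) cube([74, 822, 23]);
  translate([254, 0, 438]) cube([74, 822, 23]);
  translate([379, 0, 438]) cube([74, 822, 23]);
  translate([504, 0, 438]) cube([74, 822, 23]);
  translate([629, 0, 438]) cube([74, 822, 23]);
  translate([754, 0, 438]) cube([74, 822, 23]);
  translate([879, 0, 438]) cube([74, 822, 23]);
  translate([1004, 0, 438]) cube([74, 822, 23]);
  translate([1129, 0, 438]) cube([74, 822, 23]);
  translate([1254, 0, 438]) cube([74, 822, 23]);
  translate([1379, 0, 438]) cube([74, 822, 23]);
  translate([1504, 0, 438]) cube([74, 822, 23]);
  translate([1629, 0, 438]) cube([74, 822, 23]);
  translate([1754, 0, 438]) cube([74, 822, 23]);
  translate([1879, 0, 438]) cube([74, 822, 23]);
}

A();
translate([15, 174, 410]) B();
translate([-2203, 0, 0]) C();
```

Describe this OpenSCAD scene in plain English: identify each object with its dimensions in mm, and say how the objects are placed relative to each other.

A is a four-legged stool. The seat is a 274×251×35 mm slab whose top surface is at z = 410 mm; four square legs, each 44×44 mm in cross-section, run from the floor (z = 0) to the underside of the seat, each flush with a corner of the seat. Four stretchers, 44 mm wide and 30 mm tall, connect adjacent legs with their undersides at z = 84 mm, each running between the inner faces of the legs it joins and aligned with the legs' outer faces on the other axis.

B is a rectangular picture frame lying in the x–z plane (depth along y). The opening is 162 mm wide (x) by 355 mm tall (z), surrounded by a border 43 mm wide on all four sides. The frame is 27 mm deep and is made of two full-height vertical stiles with two horizontal rails fitted between them.

C is a bed frame 2093 mm long (x) by 822 mm wide (y). Four 78×78 mm corner posts, 487 mm tall, at the corners of the footprint. Four rails of 22 mm thickness and 168 mm height run between adjacent posts with their undersides at z = 270 mm, their outer faces flush with the outside of the frame (the two x-running rails run between the posts' inner faces; the two y-running rails run between the posts' inner faces). 15 slats, each 74 mm wide (x) and 23 mm thick, lie across the top of the two x-running rails, running the full 822 mm width of the frame in y; the slats are evenly spaced along x between the inner faces of the end posts with equal gaps (rounded down to the nearest mm) at the −x end and between each pair — any rounding remainder accumulates at the +x end.

The picture frame is on top of the stool. The bed frame is on the floor beside the stool on its −x side.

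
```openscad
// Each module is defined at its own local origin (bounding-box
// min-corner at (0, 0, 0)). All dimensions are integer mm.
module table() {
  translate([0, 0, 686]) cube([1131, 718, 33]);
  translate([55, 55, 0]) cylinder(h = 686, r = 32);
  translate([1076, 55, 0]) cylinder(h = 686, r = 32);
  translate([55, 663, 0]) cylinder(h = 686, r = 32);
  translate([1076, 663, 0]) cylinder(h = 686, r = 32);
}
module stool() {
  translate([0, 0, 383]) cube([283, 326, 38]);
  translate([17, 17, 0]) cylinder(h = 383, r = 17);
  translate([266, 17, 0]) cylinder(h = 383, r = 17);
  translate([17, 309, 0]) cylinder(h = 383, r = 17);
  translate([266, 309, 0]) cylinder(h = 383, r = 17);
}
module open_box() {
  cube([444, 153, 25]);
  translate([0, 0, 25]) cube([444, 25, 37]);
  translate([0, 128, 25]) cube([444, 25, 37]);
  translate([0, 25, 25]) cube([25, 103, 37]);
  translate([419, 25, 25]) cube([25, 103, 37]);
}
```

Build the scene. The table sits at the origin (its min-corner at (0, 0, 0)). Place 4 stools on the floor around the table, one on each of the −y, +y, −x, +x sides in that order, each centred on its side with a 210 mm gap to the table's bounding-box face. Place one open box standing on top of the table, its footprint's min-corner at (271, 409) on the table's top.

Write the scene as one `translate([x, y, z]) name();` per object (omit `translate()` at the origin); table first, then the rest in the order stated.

table();
translate([424, -536, 0]) stool();
translate([424, 928, 0]) stool();
translate([-493, 196, 0]) stool();
translate([1341, 196, 0]) stool();
translate([271, 409, 719]) open_box();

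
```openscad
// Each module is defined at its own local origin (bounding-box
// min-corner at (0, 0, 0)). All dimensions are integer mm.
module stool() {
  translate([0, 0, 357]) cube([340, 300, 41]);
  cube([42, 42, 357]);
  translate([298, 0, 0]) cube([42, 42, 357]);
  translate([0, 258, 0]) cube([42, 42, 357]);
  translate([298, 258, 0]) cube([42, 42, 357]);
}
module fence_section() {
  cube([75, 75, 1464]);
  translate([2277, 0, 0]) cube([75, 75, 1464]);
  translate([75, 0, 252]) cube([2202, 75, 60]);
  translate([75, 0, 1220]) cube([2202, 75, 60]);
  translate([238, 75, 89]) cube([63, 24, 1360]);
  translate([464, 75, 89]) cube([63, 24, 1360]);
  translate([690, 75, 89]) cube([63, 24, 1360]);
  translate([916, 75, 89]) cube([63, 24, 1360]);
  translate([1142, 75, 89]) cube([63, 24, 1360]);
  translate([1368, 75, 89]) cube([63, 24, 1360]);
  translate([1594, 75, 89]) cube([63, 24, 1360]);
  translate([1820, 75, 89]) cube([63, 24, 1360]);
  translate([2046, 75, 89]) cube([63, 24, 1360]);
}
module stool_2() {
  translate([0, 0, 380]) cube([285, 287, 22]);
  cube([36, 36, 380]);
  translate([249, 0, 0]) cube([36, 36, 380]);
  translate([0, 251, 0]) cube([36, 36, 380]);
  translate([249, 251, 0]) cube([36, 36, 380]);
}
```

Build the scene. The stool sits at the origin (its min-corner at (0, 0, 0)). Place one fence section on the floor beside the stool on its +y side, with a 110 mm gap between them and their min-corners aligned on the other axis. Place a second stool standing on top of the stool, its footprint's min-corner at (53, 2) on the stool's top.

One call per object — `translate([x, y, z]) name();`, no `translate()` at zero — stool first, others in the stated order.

stool();
translate([0, 410, 0]) fence_section();
translate([53, 2, 398]) stool_2();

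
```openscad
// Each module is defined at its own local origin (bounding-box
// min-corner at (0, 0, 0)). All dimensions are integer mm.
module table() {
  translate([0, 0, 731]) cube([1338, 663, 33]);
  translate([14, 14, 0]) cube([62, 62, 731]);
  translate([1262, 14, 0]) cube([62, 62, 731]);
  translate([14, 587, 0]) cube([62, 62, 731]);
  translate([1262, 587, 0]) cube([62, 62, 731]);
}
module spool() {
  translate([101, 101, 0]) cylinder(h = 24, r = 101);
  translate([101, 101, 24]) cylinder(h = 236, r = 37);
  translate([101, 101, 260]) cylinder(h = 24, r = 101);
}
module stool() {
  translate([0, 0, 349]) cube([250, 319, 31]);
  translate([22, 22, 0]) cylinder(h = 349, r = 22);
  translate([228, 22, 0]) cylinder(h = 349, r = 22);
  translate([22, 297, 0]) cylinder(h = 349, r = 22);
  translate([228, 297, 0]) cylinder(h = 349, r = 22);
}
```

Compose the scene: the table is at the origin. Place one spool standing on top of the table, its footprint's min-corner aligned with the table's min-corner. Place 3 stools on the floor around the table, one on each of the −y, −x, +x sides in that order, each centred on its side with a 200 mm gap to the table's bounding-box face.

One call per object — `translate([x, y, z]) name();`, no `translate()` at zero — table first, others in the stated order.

table();
translate([0, 0, 764]) spool();
translate([544, -519, 0]) stool();
translate([-450, 172, 0]) stool();
translate([1538, 172, 0]) stool();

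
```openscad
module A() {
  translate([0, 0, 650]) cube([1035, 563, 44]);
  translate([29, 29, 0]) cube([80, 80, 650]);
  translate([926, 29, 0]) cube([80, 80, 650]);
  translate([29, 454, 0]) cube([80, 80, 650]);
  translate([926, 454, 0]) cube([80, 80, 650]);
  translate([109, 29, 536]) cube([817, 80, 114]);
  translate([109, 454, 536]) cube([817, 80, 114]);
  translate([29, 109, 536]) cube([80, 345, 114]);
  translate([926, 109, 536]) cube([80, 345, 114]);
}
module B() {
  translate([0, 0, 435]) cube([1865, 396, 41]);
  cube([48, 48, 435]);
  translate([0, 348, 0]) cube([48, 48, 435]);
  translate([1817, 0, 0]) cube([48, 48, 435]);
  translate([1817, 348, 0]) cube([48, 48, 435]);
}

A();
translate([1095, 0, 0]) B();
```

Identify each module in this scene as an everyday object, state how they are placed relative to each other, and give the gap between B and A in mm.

A is a table. B is a bench. The bench is on the floor beside the table on its +x side. The gap between the bench and the table is 60 mm.

The bench's nearest face is 60 mm from the table's +x face.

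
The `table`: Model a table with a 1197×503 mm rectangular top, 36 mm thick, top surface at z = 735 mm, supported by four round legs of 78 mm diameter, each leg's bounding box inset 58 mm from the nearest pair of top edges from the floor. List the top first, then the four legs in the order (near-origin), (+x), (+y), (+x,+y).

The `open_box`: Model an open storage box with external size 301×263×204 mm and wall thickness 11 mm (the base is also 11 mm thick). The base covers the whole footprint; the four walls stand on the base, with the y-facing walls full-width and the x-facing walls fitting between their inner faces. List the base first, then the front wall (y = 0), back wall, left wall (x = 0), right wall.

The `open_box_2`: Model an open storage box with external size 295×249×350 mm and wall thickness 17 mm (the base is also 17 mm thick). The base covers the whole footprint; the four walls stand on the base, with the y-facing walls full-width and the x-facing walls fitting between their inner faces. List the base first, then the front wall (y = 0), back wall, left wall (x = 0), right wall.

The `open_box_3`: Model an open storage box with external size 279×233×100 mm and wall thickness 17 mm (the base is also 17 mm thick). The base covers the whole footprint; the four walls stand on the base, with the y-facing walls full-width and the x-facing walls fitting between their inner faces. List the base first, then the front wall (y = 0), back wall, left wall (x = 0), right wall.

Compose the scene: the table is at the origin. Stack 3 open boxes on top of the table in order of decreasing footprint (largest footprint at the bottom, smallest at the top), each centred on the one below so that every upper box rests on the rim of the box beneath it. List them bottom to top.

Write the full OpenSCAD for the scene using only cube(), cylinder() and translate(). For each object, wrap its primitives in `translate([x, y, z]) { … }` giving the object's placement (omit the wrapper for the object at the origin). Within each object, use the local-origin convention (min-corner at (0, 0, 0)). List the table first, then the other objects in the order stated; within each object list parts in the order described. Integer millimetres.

translate([0, 0, 699]) cube([1197, 503, 36]);
translate([97, 97, 0]) cylinder(h = 699, r = 39);
translate([1100, 97, 0]) cylinder(h = 699, r = 39);
translate([97, 406, 0]) cylinder(h = 699, r = 39);
translate([1100, 406, 0]) cylinder(h = 699, r = 39);
translate([448, 120, 735]) {
  cube([301, 263, 11]);
  translate([0, 0, 11]) cube([301, 11, 193]);
  translate([0, 252, 11]) cube([301, 11, 193]);
  translate([0, 11, 11]) cube([11, 241, 193]);
  translate([290, 11, 11]) cube([11, 241, 193]);
}
translate([451, 127, 939]) {
  cube([295, 249, 17]);
  translate([0, 0, 17]) cube([295, 17, 333]);
  translate([0, 232, 17]) cube([295, 17, 333]);
  translate([0, 17, 17]) cube([17, 215, 333]);
  translate([278, 17, 17]) cube([17, 215, 333]);
}
translate([459, 135, 1289]) {
  cube([279, 233, 17]);
  translate([0, 0, 17]) cube([279, 17, 83]);
  translate([0, 216, 17]) cube([279, 17, 83]);
  translate([0, 17, 17]) cube([17, 199, 83]);
  translate([262, 17, 17]) cube([17, 199, 83]);
}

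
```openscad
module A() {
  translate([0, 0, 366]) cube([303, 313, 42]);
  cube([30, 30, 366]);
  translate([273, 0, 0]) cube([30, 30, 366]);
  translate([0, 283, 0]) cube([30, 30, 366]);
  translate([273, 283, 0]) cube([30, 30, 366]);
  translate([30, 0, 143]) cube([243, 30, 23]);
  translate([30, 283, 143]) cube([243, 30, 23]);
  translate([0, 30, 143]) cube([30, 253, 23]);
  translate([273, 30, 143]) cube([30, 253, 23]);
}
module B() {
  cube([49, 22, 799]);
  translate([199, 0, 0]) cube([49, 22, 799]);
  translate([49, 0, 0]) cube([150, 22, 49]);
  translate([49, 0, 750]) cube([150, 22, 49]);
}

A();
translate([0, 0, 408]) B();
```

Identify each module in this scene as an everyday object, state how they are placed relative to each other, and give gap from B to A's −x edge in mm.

The picture frame's min-x is at 0; the stool's min-x is 0; gap = 0 mm.

A is a stool. B is a picture frame. The picture frame is on top of the stool. The gap from the picture frame to the stool's −x edge is 0 mm.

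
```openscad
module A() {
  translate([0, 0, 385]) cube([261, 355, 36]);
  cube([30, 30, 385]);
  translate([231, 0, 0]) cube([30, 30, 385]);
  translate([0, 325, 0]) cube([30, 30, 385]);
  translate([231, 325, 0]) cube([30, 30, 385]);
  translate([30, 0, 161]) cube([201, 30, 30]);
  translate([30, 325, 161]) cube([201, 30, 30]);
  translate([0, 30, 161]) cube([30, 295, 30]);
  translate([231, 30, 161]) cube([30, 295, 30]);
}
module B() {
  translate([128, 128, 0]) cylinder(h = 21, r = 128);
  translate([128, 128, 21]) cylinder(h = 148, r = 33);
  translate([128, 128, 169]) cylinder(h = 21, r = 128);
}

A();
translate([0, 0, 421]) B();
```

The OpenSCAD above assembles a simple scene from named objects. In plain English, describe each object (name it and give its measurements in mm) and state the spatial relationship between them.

A is a four-legged stool. The seat is 261×355 mm, 36 mm thick, top at z = 421 mm. It stands on four square legs, each 30×30 mm in cross-section, from z = 0 to the seat underside, each flush with a corner of the seat. Four stretchers, 30 mm wide and 30 mm tall, connect adjacent legs with their undersides at z = 161 mm, each running between the inner faces of the legs it joins and aligned with the legs' outer faces on the other axis.

B is a spool: two coaxial disc flanges of radius 128 mm and thickness 21 mm, joined by a core cylinder of radius 33 mm and height 148 mm. The lower flange rests on z = 0 and the three cylinders share a vertical axis.

The spool is on top of the stool.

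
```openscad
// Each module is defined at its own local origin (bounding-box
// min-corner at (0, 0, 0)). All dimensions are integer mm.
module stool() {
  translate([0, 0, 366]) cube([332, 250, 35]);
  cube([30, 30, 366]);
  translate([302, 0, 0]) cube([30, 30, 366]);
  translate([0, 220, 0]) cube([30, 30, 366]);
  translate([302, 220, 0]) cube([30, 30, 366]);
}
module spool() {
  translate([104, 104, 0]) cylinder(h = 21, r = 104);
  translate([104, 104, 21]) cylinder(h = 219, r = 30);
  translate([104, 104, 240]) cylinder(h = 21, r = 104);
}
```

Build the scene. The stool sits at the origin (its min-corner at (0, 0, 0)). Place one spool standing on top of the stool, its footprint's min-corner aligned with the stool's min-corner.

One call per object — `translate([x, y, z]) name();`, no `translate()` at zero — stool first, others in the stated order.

stool();
translate([0, 0, 401]) spool();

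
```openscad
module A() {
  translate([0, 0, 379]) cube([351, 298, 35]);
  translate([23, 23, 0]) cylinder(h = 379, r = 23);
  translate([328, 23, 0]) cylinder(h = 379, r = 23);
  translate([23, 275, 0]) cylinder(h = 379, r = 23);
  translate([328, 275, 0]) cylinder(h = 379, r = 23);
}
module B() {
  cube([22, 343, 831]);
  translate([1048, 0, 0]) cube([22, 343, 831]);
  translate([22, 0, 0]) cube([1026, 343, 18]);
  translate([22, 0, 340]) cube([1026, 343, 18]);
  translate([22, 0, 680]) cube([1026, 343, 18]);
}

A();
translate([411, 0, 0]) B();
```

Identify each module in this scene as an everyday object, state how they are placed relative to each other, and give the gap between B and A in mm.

The bookshelf's nearest face is 60 mm from the stool's +x face.

A is a stool. B is a bookshelf. The bookshelf is on the floor beside the stool on its +x side. The gap between the bookshelf and the stool is 60 mm.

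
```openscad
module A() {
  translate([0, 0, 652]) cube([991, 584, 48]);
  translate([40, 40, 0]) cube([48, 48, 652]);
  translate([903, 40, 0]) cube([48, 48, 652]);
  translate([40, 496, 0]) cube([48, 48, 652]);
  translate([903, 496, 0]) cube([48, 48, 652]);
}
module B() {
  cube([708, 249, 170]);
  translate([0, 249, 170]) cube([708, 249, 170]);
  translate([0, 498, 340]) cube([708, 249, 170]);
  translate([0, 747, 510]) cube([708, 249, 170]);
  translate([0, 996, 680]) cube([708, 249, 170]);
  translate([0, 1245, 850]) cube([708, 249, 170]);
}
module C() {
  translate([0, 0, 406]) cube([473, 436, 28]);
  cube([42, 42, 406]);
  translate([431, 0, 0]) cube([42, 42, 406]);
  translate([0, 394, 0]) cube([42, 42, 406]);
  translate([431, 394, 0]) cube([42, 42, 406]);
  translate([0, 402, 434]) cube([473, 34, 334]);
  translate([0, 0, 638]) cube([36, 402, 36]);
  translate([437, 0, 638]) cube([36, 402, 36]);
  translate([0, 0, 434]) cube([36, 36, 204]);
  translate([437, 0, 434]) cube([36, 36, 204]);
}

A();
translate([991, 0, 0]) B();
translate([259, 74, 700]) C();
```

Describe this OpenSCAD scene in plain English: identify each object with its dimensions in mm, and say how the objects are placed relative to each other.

A is a table with a 991×584 mm rectangular top, 48 mm thick, top surface at z = 700 mm, supported by four 48×48 mm square legs, each inset 40 mm from the nearest pair of top edges, running from the floor.

B is a straight staircase of 6 solid steps. Each step is 708 mm wide (x), 249 mm deep (y, the going) and 170 mm tall (the rise). The first step rests on the floor; each subsequent step sits one going further in +y and one rise higher in +z, directly behind and above the previous step with no overlap.

C is a chair: 473×436 mm seat, 28 mm thick, top at z = 434 mm, on four 42 mm square corner legs flush with the seat edges. A 34 mm thick backrest slab spans the full seat width, extending 334 mm above the seat top, its back face flush with the seat's +y edge. Two armrests of 36×36 mm section run along each side from the seat's front edge to the front of the backrest, top faces 240 mm above the seat top and outer faces flush with the seat's x-edges; a 36×36 mm post under the front of each armrest stands on the seat at the front corner.

The staircase is against the table's +x side, with their −y faces flush. The chair is on top of the table, centred.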